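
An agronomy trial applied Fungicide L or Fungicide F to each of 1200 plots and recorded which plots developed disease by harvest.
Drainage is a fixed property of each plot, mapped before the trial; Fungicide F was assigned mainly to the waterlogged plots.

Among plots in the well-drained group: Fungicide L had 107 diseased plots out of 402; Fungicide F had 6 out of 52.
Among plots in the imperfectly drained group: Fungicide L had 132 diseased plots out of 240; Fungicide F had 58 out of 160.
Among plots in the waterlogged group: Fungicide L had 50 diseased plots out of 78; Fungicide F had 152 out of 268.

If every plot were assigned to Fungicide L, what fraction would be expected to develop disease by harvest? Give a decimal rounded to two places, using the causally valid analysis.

The stratified and pooled comparisons disagree (Fungicide F wins within each field drainage; Fungicide L wins overall), so the answer turns on the causal role of field drainage.
Here field drainage is a common cause — it drives both which fungicide a case falls under and the outcome. The crude comparison mixes populations; the stratum-specific rates are the causally relevant ones.
Standardising Fungicide L to the population field drainage mix: 0.378·107/402 + 0.333·132/240 + 0.288·50/78 = 0.469.

0.47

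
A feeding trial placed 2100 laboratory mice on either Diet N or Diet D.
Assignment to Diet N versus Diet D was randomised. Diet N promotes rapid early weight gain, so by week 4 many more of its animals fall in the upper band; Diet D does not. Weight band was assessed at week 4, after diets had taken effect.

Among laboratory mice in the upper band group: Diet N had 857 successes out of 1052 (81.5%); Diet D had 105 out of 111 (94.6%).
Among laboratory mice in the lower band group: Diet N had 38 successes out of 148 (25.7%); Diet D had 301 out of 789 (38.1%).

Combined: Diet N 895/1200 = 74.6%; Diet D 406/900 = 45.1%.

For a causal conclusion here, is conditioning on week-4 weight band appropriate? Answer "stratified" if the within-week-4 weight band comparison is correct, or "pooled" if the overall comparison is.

The distribution of week-4 weight band is itself part of what the diet does — it is an intermediate outcome. Holding it fixed would remove that part of the effect; the total effect is the pooled difference.
Pooled: Diet N 74.6% vs Diet D 45.1%; Diet N is higher overall.

pooled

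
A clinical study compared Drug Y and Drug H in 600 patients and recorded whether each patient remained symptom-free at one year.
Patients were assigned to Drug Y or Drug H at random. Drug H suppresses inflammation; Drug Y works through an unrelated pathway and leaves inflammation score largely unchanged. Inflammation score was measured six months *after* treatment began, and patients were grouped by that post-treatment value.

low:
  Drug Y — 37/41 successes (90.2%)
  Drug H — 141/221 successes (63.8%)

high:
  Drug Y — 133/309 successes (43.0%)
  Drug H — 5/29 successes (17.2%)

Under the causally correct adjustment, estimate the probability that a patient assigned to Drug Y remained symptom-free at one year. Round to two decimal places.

0.49

The stratified and pooled comparisons disagree (Drug Y wins within each inflammation score; Drug H wins overall), so the answer turns on the causal role of inflammation score.
The distribution of inflammation score is itself part of what the drug does — it is an intermediate outcome. Holding it fixed would remove that part of the effect; the total effect is the pooled difference.
So P(outcome | do(Drug Y)) is just the pooled rate for Drug Y: 170/350 = 0.486.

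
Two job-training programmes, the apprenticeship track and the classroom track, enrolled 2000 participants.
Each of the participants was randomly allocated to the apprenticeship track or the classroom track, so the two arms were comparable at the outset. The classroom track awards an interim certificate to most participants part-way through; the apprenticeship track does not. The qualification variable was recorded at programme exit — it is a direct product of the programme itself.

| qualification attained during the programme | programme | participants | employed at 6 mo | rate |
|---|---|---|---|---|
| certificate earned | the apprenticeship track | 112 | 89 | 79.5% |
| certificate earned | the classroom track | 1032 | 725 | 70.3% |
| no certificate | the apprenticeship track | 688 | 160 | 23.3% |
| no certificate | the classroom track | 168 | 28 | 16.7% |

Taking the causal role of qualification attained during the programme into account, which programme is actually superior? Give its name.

Qualification attained during the programme here is a post-treatment variable shaped by the programme; conditioning on it would introduce bias rather than remove it. The overall comparison is the causal one.
Pooled: the apprenticeship track 31.1% vs the classroom track 62.7%; the classroom track is higher overall.

the classroom track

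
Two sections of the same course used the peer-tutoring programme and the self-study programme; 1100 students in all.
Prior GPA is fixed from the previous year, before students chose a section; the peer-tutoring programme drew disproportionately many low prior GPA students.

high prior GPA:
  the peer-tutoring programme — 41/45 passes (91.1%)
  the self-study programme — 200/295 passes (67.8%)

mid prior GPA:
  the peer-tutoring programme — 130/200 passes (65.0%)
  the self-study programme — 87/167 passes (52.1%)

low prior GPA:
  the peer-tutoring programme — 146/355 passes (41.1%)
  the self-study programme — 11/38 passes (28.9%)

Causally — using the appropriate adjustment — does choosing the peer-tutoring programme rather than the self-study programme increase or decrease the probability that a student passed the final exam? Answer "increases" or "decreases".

increases

The prior GPA band-specific comparison favours the peer-tutoring programme throughout, but the pooled figures favour the self-study programme. The question is whether to condition on prior GPA band.
Prior GPA band satisfies the back-door criterion: it is not a descendant of the teaching method, and it blocks the spurious path from teaching method to outcome. Adjusting for it (i.e., using the within-prior GPA band rates) gives the causal effect.
Within each level — high prior GPA: 91.1% vs 67.8%; mid prior GPA: 65.0% vs 52.1%; low prior GPA: 41.1% vs 28.9% — the peer-tutoring programme is higher every time.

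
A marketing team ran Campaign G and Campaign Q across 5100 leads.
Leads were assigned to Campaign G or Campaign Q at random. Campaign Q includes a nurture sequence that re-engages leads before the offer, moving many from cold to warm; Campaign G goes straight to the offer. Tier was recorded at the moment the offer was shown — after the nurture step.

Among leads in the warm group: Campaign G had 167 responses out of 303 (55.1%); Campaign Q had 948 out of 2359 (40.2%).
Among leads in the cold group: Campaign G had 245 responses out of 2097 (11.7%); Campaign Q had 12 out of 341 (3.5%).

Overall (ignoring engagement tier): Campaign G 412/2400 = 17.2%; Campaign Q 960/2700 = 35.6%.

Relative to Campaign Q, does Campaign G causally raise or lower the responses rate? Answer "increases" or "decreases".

Stratifying would compare campaigns among leads the campaigns themselves sorted into engagement tier groups — a form of selection on an intermediate. The unconditioned pooled rates give the total causal effect.
Pooled: Campaign G 17.2% vs Campaign Q 35.6%; Campaign Q is higher overall.

decreases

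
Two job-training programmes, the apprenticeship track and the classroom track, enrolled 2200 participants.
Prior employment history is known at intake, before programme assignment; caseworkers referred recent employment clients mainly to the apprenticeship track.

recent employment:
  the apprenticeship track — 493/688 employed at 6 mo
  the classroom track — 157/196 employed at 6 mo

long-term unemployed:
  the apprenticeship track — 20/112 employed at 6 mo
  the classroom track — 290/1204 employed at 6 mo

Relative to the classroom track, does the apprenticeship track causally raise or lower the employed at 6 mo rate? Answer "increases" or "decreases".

decreases

Prior employment history satisfies the back-door criterion: it is not a descendant of the programme, and it blocks the spurious path from programme to outcome. Adjusting for it (i.e., using the within-prior employment history rates) gives the causal effect.
Within each level — recent employment: 71.7% vs 80.1%; long-term unemployed: 17.9% vs 24.1% — the classroom track is higher every time.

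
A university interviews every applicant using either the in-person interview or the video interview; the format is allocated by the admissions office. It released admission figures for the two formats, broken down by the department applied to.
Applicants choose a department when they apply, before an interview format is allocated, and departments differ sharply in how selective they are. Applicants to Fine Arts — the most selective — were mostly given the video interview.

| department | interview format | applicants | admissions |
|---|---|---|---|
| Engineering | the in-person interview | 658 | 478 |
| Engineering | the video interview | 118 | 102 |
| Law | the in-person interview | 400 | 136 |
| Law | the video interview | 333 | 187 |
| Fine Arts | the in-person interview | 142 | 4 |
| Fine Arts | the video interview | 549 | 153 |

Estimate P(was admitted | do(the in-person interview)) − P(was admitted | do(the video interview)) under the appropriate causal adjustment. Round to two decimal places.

-0.20

Department differs across interview formats for reasons unrelated to any effect of the interview format itself, and it separately predicts the outcome — a classic confounder. We must compare within department levels.
Adjusting over the population distribution of department: 0.353·(0.726−0.864) + 0.333·(0.340−0.562) + 0.314·(0.028−0.279) = -0.201.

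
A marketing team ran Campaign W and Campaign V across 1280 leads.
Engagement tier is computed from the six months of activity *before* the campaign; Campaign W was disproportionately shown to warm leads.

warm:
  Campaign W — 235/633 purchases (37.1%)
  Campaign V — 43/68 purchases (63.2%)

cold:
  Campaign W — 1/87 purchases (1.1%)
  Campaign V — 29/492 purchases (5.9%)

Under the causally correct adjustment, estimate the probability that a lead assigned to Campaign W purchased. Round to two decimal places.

The engagement tier-specific comparison favours Campaign V throughout, but the pooled figures favour Campaign W. The question is whether to condition on engagement tier.
Here engagement tier is a common cause — it drives both which campaign a case falls under and the outcome. The crude comparison mixes populations; the stratum-specific rates are the causally relevant ones.
Standardising Campaign W to the population engagement tier mix: 0.548·235/633 + 0.452·1/87 = 0.209.

0.21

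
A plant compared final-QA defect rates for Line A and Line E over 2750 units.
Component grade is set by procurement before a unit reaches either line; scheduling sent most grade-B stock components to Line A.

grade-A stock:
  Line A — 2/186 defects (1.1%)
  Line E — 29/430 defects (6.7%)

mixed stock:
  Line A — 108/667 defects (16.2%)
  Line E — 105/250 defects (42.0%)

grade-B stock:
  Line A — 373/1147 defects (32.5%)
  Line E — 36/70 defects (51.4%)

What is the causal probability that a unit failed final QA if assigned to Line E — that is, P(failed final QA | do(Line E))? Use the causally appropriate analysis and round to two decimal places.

The component grade-specific comparison favours Line A throughout, but the pooled figures favour Line E. The question is whether to condition on component grade.
The imbalance in component grade arose from how units were allocated, not from anything the line did; and component grade independently affects the outcome. The pooled gap is confounded — condition on component grade.
Standardising Line E to the population component grade mix: 0.224·29/430 + 0.333·105/250 + 0.443·36/70 = 0.383.

0.38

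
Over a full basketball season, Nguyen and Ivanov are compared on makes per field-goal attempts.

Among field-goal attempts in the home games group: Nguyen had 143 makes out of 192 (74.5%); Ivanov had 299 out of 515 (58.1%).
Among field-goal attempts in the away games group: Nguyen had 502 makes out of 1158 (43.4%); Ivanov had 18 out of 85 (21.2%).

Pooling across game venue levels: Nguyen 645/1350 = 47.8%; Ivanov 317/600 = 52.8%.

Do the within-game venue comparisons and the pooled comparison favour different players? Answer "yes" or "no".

Within each game venue level (home games 74.5% vs 58.1%; away games 43.4% vs 21.2%), Nguyen has the higher rate every time. Pooled: 47.8% vs 52.8% — Ivanov has the higher rate overall. The two comparisons disagree.

yes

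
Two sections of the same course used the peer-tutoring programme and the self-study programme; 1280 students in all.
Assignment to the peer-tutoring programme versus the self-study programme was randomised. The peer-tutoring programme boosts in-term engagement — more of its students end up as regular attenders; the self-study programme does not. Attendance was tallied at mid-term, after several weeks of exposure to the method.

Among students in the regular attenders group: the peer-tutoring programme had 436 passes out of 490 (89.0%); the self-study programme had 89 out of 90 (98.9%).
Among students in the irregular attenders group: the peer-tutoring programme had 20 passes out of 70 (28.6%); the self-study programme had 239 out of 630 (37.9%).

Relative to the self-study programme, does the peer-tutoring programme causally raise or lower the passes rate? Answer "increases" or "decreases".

increases

The stratified and pooled comparisons disagree (the self-study programme wins within each mid-term attendance; the peer-tutoring programme wins overall), so the answer turns on the causal role of mid-term attendance.
Mid-term attendance here is a post-treatment variable shaped by the teaching method; conditioning on it would introduce bias rather than remove it. The overall comparison is the causal one.
Pooled: the peer-tutoring programme 81.4% vs the self-study programme 45.6%; the peer-tutoring programme is higher overall.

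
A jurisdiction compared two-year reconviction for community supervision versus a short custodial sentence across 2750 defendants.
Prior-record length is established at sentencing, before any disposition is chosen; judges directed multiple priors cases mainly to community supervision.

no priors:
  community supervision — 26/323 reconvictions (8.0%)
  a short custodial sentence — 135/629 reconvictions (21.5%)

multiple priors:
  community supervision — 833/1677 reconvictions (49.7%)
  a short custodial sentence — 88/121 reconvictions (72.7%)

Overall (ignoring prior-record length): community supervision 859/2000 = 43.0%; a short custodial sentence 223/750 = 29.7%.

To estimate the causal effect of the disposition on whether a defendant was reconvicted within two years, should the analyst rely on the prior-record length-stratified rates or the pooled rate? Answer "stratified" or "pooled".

The prior-record length-specific comparison favours community supervision throughout, but the pooled figures favour a short custodial sentence. The question is whether to condition on prior-record length.
Prior-record length differs across dispositions for reasons unrelated to any effect of the disposition itself, and it separately predicts the outcome — a classic confounder. We must compare within prior-record length levels.
Within each level — no priors: 8.0% vs 21.5%; multiple priors: 49.7% vs 72.7% — community supervision is lower every time.

stratified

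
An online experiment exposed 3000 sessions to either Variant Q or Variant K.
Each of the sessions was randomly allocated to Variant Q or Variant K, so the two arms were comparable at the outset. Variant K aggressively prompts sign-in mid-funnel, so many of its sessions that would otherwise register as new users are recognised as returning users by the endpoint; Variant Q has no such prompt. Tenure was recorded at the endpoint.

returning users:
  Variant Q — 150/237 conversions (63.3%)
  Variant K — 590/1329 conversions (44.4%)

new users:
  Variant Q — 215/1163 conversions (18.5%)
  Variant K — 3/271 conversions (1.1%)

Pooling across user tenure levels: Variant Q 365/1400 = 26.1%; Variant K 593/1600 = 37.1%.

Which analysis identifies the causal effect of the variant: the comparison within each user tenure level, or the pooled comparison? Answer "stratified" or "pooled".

pooled

User tenure is downstream of the variant. One should not condition on a consequence of treatment, so the overall rates are the right comparison.
Pooled: Variant Q 26.1% vs Variant K 37.1%; Variant K is higher overall.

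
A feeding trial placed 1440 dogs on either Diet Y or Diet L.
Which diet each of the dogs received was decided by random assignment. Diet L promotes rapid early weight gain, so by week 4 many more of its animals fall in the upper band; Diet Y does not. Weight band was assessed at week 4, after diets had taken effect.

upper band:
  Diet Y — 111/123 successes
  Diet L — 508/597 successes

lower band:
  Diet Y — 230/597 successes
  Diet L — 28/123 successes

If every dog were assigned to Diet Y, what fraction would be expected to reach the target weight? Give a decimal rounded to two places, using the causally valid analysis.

Week-4 weight band here is a post-treatment variable shaped by the diet; conditioning on it would introduce bias rather than remove it. The overall comparison is the causal one.
So P(outcome | do(Diet Y)) is just the pooled rate for Diet Y: 341/720 = 0.474.

0.47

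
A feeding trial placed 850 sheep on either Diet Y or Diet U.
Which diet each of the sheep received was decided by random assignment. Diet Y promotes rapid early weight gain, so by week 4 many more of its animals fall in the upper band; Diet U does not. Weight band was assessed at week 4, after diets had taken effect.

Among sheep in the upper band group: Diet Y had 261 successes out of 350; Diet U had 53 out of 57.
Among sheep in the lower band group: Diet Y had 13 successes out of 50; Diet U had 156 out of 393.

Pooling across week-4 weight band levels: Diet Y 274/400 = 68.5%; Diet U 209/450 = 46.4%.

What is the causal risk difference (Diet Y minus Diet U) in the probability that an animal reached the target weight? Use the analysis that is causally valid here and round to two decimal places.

The week-4 weight band-specific comparison favours Diet U throughout, but the pooled figures favour Diet Y. The question is whether to condition on week-4 weight band.
Because the diet influences week-4 weight band, week-4 weight band is a post-treatment mediator, not a confounder. Stratifying on it would bias the estimate; the causal effect is the crude pooled difference.
The causal difference is the pooled difference: 0.685 − 0.464 = +0.221.

+0.22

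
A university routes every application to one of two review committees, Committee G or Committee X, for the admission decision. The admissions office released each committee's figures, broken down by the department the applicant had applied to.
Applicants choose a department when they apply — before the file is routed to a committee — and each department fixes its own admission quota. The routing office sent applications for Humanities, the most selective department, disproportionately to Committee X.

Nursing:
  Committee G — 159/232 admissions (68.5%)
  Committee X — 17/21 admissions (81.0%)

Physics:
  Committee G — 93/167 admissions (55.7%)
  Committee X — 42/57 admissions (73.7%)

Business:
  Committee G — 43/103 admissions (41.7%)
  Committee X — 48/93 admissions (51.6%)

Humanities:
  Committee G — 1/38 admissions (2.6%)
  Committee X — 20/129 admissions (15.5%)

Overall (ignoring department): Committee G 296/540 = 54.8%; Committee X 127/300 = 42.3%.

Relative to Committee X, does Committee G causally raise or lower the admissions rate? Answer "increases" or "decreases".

Within every department level Committee X has the higher rate, yet pooled Committee G does — Simpson's reversal.
Nothing the review committee does changes department; the imbalance is an allocation artefact. With department also predicting the outcome, the pooled figure is confounded, and the within-stratum comparison is the causal one.
Within each level — Nursing: 68.5% vs 81.0%; Physics: 55.7% vs 73.7%; Business: 41.7% vs 51.6%; Humanities: 2.6% vs 15.5% — Committee X is higher every time.

decreases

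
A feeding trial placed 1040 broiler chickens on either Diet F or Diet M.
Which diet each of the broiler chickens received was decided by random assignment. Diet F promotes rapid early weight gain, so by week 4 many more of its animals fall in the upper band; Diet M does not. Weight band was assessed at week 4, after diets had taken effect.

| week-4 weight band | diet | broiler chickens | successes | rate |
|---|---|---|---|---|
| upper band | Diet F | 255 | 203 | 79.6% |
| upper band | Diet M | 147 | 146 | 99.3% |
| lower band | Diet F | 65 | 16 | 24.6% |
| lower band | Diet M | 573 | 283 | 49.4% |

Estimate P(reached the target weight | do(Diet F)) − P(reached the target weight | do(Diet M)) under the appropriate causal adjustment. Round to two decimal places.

+0.09

The distribution of week-4 weight band is itself part of what the diet does — it is an intermediate outcome. Holding it fixed would remove that part of the effect; the total effect is the pooled difference.
The causal difference is the pooled difference: 0.684 − 0.596 = +0.089.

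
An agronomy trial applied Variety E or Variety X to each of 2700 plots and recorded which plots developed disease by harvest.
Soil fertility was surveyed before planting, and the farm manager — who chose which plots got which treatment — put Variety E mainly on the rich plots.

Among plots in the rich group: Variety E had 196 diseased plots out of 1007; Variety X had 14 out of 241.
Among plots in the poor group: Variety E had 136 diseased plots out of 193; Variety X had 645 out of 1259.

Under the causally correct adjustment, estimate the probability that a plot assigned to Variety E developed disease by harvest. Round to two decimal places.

0.47

Soil fertility differs across varietys for reasons unrelated to any effect of the variety itself, and it separately predicts the outcome — a classic confounder. We must compare within soil fertility levels.
Standardising Variety E to the population soil fertility mix: 0.462·196/1007 + 0.538·136/193 = 0.469.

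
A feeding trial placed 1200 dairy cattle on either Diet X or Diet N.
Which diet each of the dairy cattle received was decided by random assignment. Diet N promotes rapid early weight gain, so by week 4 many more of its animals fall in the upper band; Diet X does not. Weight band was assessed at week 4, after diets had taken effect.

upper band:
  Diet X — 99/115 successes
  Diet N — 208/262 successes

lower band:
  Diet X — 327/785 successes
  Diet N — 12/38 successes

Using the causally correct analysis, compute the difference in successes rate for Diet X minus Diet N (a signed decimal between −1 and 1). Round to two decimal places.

Within every week-4 weight band level Diet X has the higher rate, yet pooled Diet N does — Simpson's reversal.
Week-4 weight band is recorded after the diet and is itself shifted by it — it sits on the causal path from diet to outcome. Conditioning on a mediator would strip out part of the effect we want; the pooled comparison gives the total causal effect.
The causal difference is the pooled difference: 0.473 − 0.733 = -0.260.

-0.26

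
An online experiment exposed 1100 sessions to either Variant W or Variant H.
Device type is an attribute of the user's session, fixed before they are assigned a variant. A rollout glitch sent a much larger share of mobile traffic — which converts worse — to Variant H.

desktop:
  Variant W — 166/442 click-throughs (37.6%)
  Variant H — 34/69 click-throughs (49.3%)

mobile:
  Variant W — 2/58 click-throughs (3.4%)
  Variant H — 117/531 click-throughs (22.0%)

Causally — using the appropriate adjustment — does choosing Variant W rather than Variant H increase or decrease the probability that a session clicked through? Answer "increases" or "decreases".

The stratified and pooled comparisons disagree (Variant H wins within each device type; Variant W wins overall), so the answer turns on the causal role of device type.
Nothing the variant does changes device type; the imbalance is an allocation artefact. With device type also predicting the outcome, the pooled figure is confounded, and the within-stratum comparison is the causal one.
Within each level — desktop: 37.6% vs 49.3%; mobile: 3.4% vs 22.0% — Variant H is higher every time.

decreases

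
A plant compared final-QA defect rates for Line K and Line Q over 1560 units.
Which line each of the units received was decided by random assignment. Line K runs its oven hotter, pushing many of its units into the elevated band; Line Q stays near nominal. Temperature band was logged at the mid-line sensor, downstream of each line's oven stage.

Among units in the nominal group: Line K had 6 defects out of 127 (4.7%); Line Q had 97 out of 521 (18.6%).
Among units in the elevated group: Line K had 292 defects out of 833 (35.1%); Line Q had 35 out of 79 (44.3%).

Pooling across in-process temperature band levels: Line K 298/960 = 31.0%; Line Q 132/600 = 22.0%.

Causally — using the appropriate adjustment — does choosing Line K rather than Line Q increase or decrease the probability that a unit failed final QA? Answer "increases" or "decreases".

increases

In-process temperature band here is a post-treatment variable shaped by the line; conditioning on it would introduce bias rather than remove it. The overall comparison is the causal one.
Pooled: Line K 31.0% vs Line Q 22.0%; Line Q is lower overall.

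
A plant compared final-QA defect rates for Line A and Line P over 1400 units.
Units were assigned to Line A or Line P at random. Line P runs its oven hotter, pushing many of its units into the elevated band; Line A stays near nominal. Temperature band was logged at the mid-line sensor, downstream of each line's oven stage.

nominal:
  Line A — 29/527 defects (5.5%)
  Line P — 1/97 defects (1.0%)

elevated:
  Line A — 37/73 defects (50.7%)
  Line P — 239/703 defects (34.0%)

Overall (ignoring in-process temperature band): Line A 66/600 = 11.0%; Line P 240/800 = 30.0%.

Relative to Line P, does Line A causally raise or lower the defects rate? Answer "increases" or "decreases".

The in-process temperature band-specific comparison favours Line P throughout, but the pooled figures favour Line A. The question is whether to condition on in-process temperature band.
In-process temperature band is recorded after the line and is itself shifted by it — it sits on the causal path from line to outcome. Conditioning on a mediator would strip out part of the effect we want; the pooled comparison gives the total causal effect.
Pooled: Line A 11.0% vs Line P 30.0%; Line A is lower overall.

decreases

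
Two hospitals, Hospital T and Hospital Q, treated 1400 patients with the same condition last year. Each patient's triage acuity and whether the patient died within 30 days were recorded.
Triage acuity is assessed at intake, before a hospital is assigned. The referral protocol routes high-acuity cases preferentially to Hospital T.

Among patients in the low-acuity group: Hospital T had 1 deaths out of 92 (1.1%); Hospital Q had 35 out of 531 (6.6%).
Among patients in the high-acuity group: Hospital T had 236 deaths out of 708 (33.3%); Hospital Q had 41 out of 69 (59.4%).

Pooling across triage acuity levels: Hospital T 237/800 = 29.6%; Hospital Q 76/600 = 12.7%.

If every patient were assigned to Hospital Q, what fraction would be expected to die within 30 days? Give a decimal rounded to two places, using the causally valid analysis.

Hospital T is lower inside every triage acuity stratum but Hospital Q is lower in aggregate. Whether to stratify depends on how triage acuity relates to the hospital.
Triage acuity is set before the hospital has any effect — it is not caused by the hospital — and it independently drives the outcome. That makes it a confounder, so the causal comparison is within triage acuity levels.
Standardising Hospital Q to the population triage acuity mix: 0.445·35/531 + 0.555·41/69 = 0.359.

0.36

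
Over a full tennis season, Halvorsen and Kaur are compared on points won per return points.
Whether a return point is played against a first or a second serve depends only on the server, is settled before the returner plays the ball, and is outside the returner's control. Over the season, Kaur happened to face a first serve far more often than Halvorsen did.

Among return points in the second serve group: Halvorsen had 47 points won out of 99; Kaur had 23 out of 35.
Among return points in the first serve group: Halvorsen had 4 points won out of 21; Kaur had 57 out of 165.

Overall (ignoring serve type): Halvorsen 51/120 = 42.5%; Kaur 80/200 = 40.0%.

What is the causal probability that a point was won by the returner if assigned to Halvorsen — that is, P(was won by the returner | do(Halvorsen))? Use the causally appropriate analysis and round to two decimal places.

0.31

Since serve type is a pre-existing factor (not a product of the player) and it affects the outcome on its own, it is a confounder. The stratified rates, not the pooled rate, identify the causal effect.
Standardising Halvorsen to the population serve type mix: 0.419·47/99 + 0.581·4/21 = 0.310.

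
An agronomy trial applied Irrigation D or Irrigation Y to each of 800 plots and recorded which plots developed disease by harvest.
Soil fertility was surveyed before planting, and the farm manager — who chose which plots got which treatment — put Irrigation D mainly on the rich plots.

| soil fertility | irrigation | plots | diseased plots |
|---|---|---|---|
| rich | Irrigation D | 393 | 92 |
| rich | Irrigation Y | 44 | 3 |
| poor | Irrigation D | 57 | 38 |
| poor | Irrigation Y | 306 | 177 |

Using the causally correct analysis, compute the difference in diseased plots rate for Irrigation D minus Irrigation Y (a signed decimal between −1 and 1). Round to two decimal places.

The soil fertility-specific comparison favours Irrigation Y throughout, but the pooled figures favour Irrigation D. The question is whether to condition on soil fertility.
Soil fertility is set before the irrigation has any effect — it is not caused by the irrigation — and it independently drives the outcome. That makes it a confounder, so the causal comparison is within soil fertility levels.
Adjusting over the population distribution of soil fertility: 0.546·(0.234−0.068) + 0.454·(0.667−0.578) = +0.131.

+0.13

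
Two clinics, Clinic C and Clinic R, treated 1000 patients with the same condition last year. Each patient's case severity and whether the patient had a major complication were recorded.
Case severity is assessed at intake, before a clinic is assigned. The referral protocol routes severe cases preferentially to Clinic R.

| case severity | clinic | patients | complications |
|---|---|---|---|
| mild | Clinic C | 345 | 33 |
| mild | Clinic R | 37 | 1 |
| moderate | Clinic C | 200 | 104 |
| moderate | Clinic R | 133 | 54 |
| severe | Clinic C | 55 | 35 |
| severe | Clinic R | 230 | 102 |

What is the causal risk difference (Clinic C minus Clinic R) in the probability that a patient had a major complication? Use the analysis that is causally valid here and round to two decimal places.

+0.12

The stratified and pooled comparisons disagree (Clinic R wins within each case severity; Clinic C wins overall), so the answer turns on the causal role of case severity.
Case severity satisfies the back-door criterion: it is not a descendant of the clinic, and it blocks the spurious path from clinic to outcome. Adjusting for it (i.e., using the within-case severity rates) gives the causal effect.
Adjusting over the population distribution of case severity: 0.382·(0.096−0.027) + 0.333·(0.520−0.406) + 0.285·(0.636−0.443) = +0.119.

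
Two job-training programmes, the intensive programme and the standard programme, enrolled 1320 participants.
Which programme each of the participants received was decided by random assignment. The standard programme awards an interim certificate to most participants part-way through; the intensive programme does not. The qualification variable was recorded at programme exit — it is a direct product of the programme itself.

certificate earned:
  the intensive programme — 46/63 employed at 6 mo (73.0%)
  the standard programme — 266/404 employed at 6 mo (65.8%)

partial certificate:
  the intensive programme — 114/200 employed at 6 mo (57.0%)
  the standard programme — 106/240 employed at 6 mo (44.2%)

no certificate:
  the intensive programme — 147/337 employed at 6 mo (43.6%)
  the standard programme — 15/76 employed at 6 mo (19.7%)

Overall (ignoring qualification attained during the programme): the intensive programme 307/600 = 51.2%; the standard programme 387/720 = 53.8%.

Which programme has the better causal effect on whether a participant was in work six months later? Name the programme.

Qualification attained during the programme is recorded after the programme and is itself shifted by it — it sits on the causal path from programme to outcome. Conditioning on a mediator would strip out part of the effect we want; the pooled comparison gives the total causal effect.
Pooled: the intensive programme 51.2% vs the standard programme 53.8%; the standard programme is higher overall.

the standard programme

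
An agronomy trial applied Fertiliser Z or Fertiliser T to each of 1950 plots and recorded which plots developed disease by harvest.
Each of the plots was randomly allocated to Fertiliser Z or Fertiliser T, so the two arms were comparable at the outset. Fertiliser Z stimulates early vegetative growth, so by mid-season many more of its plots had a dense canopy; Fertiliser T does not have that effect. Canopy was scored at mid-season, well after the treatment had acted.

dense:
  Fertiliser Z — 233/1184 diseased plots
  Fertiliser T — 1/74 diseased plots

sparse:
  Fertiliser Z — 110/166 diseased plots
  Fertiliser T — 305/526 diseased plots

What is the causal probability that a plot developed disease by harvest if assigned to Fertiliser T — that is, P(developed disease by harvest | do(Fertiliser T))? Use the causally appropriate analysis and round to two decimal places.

0.51

Because the fertiliser influences mid-season canopy, mid-season canopy is a post-treatment mediator, not a confounder. Stratifying on it would bias the estimate; the causal effect is the crude pooled difference.
So P(outcome | do(Fertiliser T)) is just the pooled rate for Fertiliser T: 306/600 = 0.510.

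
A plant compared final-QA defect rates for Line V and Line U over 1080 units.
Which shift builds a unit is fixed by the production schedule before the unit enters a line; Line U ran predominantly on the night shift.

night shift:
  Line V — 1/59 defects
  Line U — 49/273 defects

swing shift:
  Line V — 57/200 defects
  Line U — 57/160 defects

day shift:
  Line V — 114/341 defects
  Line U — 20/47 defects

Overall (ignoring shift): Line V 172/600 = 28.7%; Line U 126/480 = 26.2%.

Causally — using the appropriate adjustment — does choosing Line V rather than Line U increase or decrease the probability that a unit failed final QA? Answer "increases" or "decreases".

decreases

Shift satisfies the back-door criterion: it is not a descendant of the line, and it blocks the spurious path from line to outcome. Adjusting for it (i.e., using the within-shift rates) gives the causal effect.
Within each level — night shift: 1.7% vs 17.9%; swing shift: 28.5% vs 35.6%; day shift: 33.4% vs 42.6% — Line V is lower every time.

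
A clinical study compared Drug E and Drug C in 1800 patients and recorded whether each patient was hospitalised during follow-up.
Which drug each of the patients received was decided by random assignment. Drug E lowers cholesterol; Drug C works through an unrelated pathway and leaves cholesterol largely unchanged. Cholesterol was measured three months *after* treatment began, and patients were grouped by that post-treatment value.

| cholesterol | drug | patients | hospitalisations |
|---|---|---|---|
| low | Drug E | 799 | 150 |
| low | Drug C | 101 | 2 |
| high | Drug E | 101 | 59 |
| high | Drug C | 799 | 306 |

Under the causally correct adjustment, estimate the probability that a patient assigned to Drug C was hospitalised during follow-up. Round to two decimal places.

Because the drug influences cholesterol, cholesterol is a post-treatment mediator, not a confounder. Stratifying on it would bias the estimate; the causal effect is the crude pooled difference.
So P(outcome | do(Drug C)) is just the pooled rate for Drug C: 308/900 = 0.342.

0.34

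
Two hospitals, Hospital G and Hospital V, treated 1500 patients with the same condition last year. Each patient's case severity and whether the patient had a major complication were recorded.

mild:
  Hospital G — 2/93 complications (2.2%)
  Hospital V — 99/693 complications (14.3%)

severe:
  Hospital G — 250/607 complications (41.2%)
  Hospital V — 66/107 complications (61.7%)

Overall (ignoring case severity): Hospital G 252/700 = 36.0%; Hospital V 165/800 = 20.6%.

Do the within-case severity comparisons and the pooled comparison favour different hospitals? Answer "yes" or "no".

yes

Within each case severity level (mild 2.2% vs 14.3%; severe 41.2% vs 61.7%), Hospital G has the lower rate every time. Pooled: 36.0% vs 20.6% — Hospital V has the lower rate overall. The two comparisons disagree.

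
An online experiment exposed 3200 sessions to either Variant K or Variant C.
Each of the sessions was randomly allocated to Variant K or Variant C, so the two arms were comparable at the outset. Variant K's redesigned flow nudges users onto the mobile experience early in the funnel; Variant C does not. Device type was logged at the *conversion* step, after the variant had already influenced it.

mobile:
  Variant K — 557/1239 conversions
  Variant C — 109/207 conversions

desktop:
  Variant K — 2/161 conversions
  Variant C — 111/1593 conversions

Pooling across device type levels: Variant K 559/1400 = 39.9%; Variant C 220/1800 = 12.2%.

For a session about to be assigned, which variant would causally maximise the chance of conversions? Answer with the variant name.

Device type lies on the pathway variant → device type → outcome, so adjusting for it blocks the indirect effect. For the total causal effect of variant, use the unadjusted pooled rates.
Pooled: Variant K 39.9% vs Variant C 12.2%; Variant K is higher overall.

Variant K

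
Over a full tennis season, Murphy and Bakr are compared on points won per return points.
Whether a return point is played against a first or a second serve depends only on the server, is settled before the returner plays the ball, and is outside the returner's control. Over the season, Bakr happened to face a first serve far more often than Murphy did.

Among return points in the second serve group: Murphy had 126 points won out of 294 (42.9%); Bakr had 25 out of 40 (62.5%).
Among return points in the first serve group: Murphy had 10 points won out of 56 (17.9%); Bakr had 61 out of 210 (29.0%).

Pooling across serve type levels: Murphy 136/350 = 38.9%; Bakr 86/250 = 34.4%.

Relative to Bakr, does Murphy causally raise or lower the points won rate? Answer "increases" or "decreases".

The stratified and pooled comparisons disagree (Bakr wins within each serve type; Murphy wins overall), so the answer turns on the causal role of serve type.
Nothing the player does changes serve type; the imbalance is an allocation artefact. With serve type also predicting the outcome, the pooled figure is confounded, and the within-stratum comparison is the causal one.
Within each level — second serve: 42.9% vs 62.5%; first serve: 17.9% vs 29.0% — Bakr is higher every time.

decreases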